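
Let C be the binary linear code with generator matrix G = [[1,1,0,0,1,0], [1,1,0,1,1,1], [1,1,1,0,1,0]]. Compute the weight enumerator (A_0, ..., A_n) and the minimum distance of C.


Weight distribution: A_0 = 1, A_1 = 1, A_2 = 1, A_3 = 2, A_4 = 1, A_5 = 1, A_6 = 1. Minimum distance d = 1.

Enumerate all 2^3 = 8 messages m ∈ F_2^3.
For each, compute codeword c = mG in F_2^6, then tally its weight.
  m = 000 → c = 000000, weight = 0.
  m = 100 → c = 110010, weight = 3.
  m = 010 → c = 110111, weight = 5.
  m = 110 → c = 000101, weight = 2.
  m = 001 → c = 111010, weight = 4.
  m = 101 → c = 001000, weight = 1.
  m = 011 → c = 001101, weight = 3.
  m = 111 → c = 111111, weight = 6.
Tally weights:
  weight 0: 1 codewords.
  weight 1: 1 codewords.
  weight 2: 1 codewords.
  weight 3: 2 codewords.
  weight 4: 1 codewords.
  weight 5: 1 codewords.
  weight 6: 1 codewords.
Minimum distance d = smallest w > 0 with A_w > 0 = 1.
Sanity: Σ A_w = 8 = 2^3 = 8 ✓.


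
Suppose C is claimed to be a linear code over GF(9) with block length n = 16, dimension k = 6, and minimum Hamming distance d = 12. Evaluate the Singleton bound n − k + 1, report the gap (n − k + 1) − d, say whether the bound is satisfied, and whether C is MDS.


Singleton RHS = n − k + 1 = 11, slack = -1, bound violated (no such code; not MDS).

Singleton bound: d ≤ n − k + 1.
Here n = 16, k = 6, so n − k + 1 = 11.
Given d = 12, check d ≤ 11: NO.
Slack = (n − k + 1) − d = -1.
The slack is negative: d = 12 exceeds n − k + 1 = 11 by 1, so the Singleton bound is violated and no linear [16, 6, 12]_9 code can exist. In particular it is not MDS (MDS requires d = n − k + 1 exactly).
Description: the claimed parameters are [16, 6, 12]_9; such a code would be impossible (violates the Singleton bound).


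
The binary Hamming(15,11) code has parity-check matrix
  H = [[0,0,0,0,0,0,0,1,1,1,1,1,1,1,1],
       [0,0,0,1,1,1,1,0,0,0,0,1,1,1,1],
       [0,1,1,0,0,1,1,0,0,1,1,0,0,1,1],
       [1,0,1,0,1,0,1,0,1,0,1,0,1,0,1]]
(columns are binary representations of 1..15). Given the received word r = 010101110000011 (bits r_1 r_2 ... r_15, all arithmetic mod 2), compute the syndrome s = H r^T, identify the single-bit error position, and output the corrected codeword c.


s = (1, 1, 1, 0)^T, error position = 14, corrected codeword c = 010101110000001

Compute s = H r^T mod 2 one row at a time:
  s_1 = 1 + 0 + 0 + 0 + 0 + 0 + 1 + 1 = 3 ≡ 1 (mod 2).
  s_2 = 1 + 0 + 1 + 1 + 0 + 0 + 1 + 1 = 5 ≡ 1 (mod 2).
  s_3 = 1 + 0 + 1 + 1 + 0 + 0 + 1 + 1 = 5 ≡ 1 (mod 2).
  s_4 = 0 + 0 + 0 + 1 + 0 + 0 + 0 + 1 = 2 ≡ 0 (mod 2).
s = (1, 1, 1, 0)^T — this equals column 14 of H (binary 1110), so error is at position 14.
Correct: flip bit 14 of r = 010101110000011 to get c = 010101110000001.


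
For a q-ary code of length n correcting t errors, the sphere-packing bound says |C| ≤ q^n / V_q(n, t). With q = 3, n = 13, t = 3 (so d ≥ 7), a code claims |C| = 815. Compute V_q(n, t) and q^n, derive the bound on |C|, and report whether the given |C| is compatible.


V_q(n, t) = 2627, q^n = 1594323, Hamming bound = 606, |C| = 815 > bound (violated).

Step 1: Compute V_q(n, t) = Σ_{j=0}^3 C(n, j) (q−1)^j.
  j = 0: C(13,0)·(2)^0 = 1·1 = 1.
  j = 1: C(13,1)·(2)^1 = 13·2 = 26.
  j = 2: C(13,2)·(2)^2 = 78·4 = 312.
  j = 3: C(13,3)·(2)^3 = 286·8 = 2288.
  V_q(n, t) = 1 + 26 + 312 + 2288 = 2627.
Step 2: q^n = 3^13 = 1594323.
Step 3: Hamming bound ⌊q^n / V_q(n,t)⌋ = ⌊1594323/2627⌋ = 606.
Step 4: Compare |C| = 815 to 606: violated.
The claimed |C| lies above the Hamming bound, so no 3-ary code of length 13 with d ≥ 7 can have 815 codewords.


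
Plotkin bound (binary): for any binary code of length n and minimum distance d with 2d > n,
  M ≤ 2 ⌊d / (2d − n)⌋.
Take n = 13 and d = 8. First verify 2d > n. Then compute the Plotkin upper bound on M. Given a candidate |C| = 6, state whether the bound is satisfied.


Plotkin bound M ≤ 4; given |C| = 6 > bound (violated).

Check applicability: 2d = 16, n = 13.
2d − n = 3 > 0, so Plotkin applies.
Compute d/(2d−n) = 8/3 ≈ 2.6667.
⌊d/(2d−n)⌋ = 2.
Plotkin bound: M ≤ 2·2 = 4.
Given |C| = 6, check: VIOLATED.
This |C| is above the Plotkin bound, so no binary code with n = 13, d = 8 and 6 codewords exists.


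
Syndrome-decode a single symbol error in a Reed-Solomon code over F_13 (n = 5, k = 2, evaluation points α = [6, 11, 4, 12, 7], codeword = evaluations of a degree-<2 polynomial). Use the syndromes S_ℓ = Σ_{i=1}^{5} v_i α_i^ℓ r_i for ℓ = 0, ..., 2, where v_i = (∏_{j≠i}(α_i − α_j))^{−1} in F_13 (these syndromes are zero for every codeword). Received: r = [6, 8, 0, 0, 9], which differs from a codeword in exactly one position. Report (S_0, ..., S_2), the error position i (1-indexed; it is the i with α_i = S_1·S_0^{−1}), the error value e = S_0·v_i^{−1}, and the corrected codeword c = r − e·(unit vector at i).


S = (9, 4, 9), error at position 4, error magnitude e = 2, c = [6, 8, 0, 11, 9].

Step 1: column multipliers v_i = (∏_{j≠i}(α_i − α_j))^{−1} mod 13.
  i = 1 (α = 6): (6−11)(6−4)(6−12)(6−7) = (−5)·2·(−6)·(−1) = −60 ≡ 5, so v_1 = 5^{−1} = 8 (mod 13).
  i = 2 (α = 11): (11−6)(11−4)(11−12)(11−7) = 5·7·(−1)·4 = −140 ≡ 3, so v_2 = 3^{−1} = 9 (mod 13).
  i = 3 (α = 4): (4−6)(4−11)(4−12)(4−7) = (−2)·(−7)·(−8)·(−3) = 336 ≡ 11, so v_3 = 11^{−1} = 6 (mod 13).
  i = 4 (α = 12): (12−6)(12−11)(12−4)(12−7) = 6·1·8·5 = 240 ≡ 6, so v_4 = 6^{−1} = 11 (mod 13).
  i = 5 (α = 7): (7−6)(7−11)(7−4)(7−12) = 1·(−4)·3·(−5) = 60 ≡ 8, so v_5 = 8^{−1} = 5 (mod 13).
  v = [8, 9, 6, 11, 5].
Step 2: syndromes of r = [6, 8, 0, 0, 9] (all sums mod 13).
  S_0 = Σ v_i r_i = 8·6 + 9·8 + 6·0 + 11·0 + 5·9 = 165 ≡ 9.
  S_1 = Σ v_i α_i r_i = 8·6·6 + 9·11·8 + 6·4·0 + 11·12·0 + 5·7·9 = 1395 ≡ 4.
  α_i^2 mod 13 = [10, 4, 3, 1, 10].
  S_2 = Σ v_i α_i^2 r_i = 8·10·6 + 9·4·8 + 6·3·0 + 11·1·0 + 5·10·9 = 1218 ≡ 9.
  S = (9, 4, 9) ≠ 0, so r is not a codeword (an error is present).
Step 3: locate the error. For a single error e at position i, S_ℓ = v_i·e·α_i^ℓ, so α_err = S_1/S_0.
  S_0^{−1} = 9^{−1} = 3 (mod 13), so α_err = 4·3 = 12 ≡ 12 = α_4. Error position i = 4.
  Consistency check: S_2/S_1 = 9·10 = 90 ≡ 12 = α_err ✓ (single-error assumption holds).
Step 4: error magnitude e = S_0/v_4 = S_0·∏_{j≠4}(α_4 − α_j) = 9·6 = 54 ≡ 2 (mod 13).
Step 5: correct position 4: c_4 = r_4 − e = 0 − 2 ≡ 11 (mod 13). Hence c = [6, 8, 0, 11, 9].
  Check: interpolating c through the α_i gives m(x) = 1 + 3·x (degree < 2) with m(α_i) = c_i for every i, so c is indeed a codeword.


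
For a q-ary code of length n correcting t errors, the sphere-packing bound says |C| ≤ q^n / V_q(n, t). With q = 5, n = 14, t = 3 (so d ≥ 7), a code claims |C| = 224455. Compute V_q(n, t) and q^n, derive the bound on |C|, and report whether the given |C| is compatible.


V_q(n, t) = 24809, q^n = 6103515625, Hamming bound = 246020, |C| = 224455 ≤ bound (satisfied).

Step 1: Compute V_q(n, t) = Σ_{j=0}^3 C(n, j) (q−1)^j.
  j = 0: C(14,0)·(4)^0 = 1·1 = 1.
  j = 1: C(14,1)·(4)^1 = 14·4 = 56.
  j = 2: C(14,2)·(4)^2 = 91·16 = 1456.
  j = 3: C(14,3)·(4)^3 = 364·64 = 23296.
  V_q(n, t) = 1 + 56 + 1456 + 23296 = 24809.
Step 2: q^n = 5^14 = 6103515625.
Step 3: Hamming bound ⌊q^n / V_q(n,t)⌋ = ⌊6103515625/24809⌋ = 246020.
Step 4: Compare |C| = 224455 to 246020: satisfied.
The claimed |C| lies below the Hamming bound.


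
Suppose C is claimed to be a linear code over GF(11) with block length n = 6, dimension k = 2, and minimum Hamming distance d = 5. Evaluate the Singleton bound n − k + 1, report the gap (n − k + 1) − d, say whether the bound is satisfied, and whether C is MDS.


Singleton RHS = n − k + 1 = 5, slack = 0, bound satisfied, MDS.

Singleton bound: d ≤ n − k + 1.
Here n = 6, k = 2, so n − k + 1 = 5.
Given d = 5, check d ≤ 5: YES.
Slack = (n − k + 1) − d = 0.
The code is MDS (slack = 0).
Description: the claimed parameters are [6, 2, 5]_11; such a code would be MDS (meets Singleton bound).


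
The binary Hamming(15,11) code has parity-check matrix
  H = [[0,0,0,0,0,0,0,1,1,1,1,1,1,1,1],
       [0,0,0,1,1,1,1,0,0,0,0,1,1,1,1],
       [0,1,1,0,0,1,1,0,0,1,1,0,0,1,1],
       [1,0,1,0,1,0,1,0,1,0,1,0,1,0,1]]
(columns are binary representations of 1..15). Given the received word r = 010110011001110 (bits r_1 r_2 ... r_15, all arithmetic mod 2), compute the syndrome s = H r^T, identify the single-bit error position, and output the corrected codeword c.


s = (1, 1, 0, 1)^T, error position = 13, corrected codeword c = 010110011001010

Compute s = H r^T mod 2 one row at a time:
  s_1 = 1 + 1 + 0 + 0 + 1 + 1 + 1 + 0 = 5 ≡ 1 (mod 2).
  s_2 = 1 + 1 + 0 + 0 + 1 + 1 + 1 + 0 = 5 ≡ 1 (mod 2).
  s_3 = 1 + 0 + 0 + 0 + 0 + 0 + 1 + 0 = 2 ≡ 0 (mod 2).
  s_4 = 0 + 0 + 1 + 0 + 1 + 0 + 1 + 0 = 3 ≡ 1 (mod 2).
s = (1, 1, 0, 1)^T — this equals column 13 of H (binary 1101), so error is at position 13.
Correct: flip bit 13 of r = 010110011001110 to get c = 010110011001010.


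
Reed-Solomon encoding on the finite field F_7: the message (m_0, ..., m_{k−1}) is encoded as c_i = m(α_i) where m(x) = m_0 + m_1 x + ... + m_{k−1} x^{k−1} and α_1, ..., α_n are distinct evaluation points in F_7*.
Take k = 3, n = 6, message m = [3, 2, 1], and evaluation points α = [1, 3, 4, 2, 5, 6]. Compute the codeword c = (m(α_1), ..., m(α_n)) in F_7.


c = [6, 4, 6, 4, 3, 2]

Message polynomial: m(x) = 3 + 2·x + 1·x^2 (mod 7).
For each evaluation point α_i, compute m(α_i) mod 7:
  α_1 = 1: Horner steps 1 → 3 → 6, so m(1) = 6.
  α_2 = 3: Horner steps 1 → 5 → 4, so m(3) = 4.
  α_3 = 4: Horner steps 1 → 6 → 6, so m(4) = 6.
  α_4 = 2: Horner steps 1 → 4 → 4, so m(2) = 4.
  α_5 = 5: Horner steps 1 → 0 → 3, so m(5) = 3.
  α_6 = 6: Horner steps 1 → 1 → 2, so m(6) = 2.
Codeword c = [6, 4, 6, 4, 3, 2] ∈ F_7^6.


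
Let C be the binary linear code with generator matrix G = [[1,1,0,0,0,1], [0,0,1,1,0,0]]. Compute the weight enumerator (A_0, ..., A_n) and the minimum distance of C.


Weight distribution: A_0 = 1, A_2 = 1, A_3 = 1, A_5 = 1. Minimum distance d = 2.

Enumerate all 2^2 = 4 messages m ∈ F_2^2.
For each, compute codeword c = mG in F_2^6, then tally its weight.
  m = 00 → c = 000000, weight = 0.
  m = 10 → c = 110001, weight = 3.
  m = 01 → c = 001100, weight = 2.
  m = 11 → c = 111101, weight = 5.
Tally weights:
  weight 0: 1 codewords.
  weight 2: 1 codewords.
  weight 3: 1 codewords.
  weight 5: 1 codewords.
Minimum distance d = smallest w > 0 with A_w > 0 = 2.
Sanity: Σ A_w = 4 = 2^2 = 4 ✓.


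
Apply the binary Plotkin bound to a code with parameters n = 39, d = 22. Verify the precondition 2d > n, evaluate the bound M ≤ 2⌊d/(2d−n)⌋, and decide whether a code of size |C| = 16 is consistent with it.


Plotkin bound M ≤ 8; given |C| = 16 > bound (violated).

Check applicability: 2d = 44, n = 39.
2d − n = 5 > 0, so Plotkin applies.
Compute d/(2d−n) = 22/5 ≈ 4.4000.
⌊d/(2d−n)⌋ = 4.
Plotkin bound: M ≤ 2·4 = 8.
Given |C| = 16, check: VIOLATED.
This |C| is above the Plotkin bound, so no binary code with n = 39, d = 22 and 16 codewords exists.


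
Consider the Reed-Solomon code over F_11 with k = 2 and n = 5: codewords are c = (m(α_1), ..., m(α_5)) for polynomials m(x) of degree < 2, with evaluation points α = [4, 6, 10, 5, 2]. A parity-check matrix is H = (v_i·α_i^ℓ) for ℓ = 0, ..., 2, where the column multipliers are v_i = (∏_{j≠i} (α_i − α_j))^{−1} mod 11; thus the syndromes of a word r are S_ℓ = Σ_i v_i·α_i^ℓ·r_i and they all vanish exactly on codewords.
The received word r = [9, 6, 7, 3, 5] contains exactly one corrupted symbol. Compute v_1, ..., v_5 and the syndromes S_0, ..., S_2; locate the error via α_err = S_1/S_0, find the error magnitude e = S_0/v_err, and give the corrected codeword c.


S = (1, 4, 5), error at position 1, error magnitude e = 9, c = [0, 6, 7, 3, 5].

Step 1: column multipliers v_i = (∏_{j≠i}(α_i − α_j))^{−1} mod 11.
  i = 1 (α = 4): (4−6)(4−10)(4−5)(4−2) = (−2)·(−6)·(−1)·2 = −24 ≡ 9, so v_1 = 9^{−1} = 5 (mod 11).
  i = 2 (α = 6): (6−4)(6−10)(6−5)(6−2) = 2·(−4)·1·4 = −32 ≡ 1, so v_2 = 1^{−1} = 1 (mod 11).
  i = 3 (α = 10): (10−4)(10−6)(10−5)(10−2) = 6·4·5·8 = 960 ≡ 3, so v_3 = 3^{−1} = 4 (mod 11).
  i = 4 (α = 5): (5−4)(5−6)(5−10)(5−2) = 1·(−1)·(−5)·3 = 15 ≡ 4, so v_4 = 4^{−1} = 3 (mod 11).
  i = 5 (α = 2): (2−4)(2−6)(2−10)(2−5) = (−2)·(−4)·(−8)·(−3) = 192 ≡ 5, so v_5 = 5^{−1} = 9 (mod 11).
  v = [5, 1, 4, 3, 9].
Step 2: syndromes of r = [9, 6, 7, 3, 5] (all sums mod 11).
  S_0 = Σ v_i r_i = 5·9 + 1·6 + 4·7 + 3·3 + 9·5 = 133 ≡ 1.
  S_1 = Σ v_i α_i r_i = 5·4·9 + 1·6·6 + 4·10·7 + 3·5·3 + 9·2·5 = 631 ≡ 4.
  α_i^2 mod 11 = [5, 3, 1, 3, 4].
  S_2 = Σ v_i α_i^2 r_i = 5·5·9 + 1·3·6 + 4·1·7 + 3·3·3 + 9·4·5 = 478 ≡ 5.
  S = (1, 4, 5) ≠ 0, so r is not a codeword (an error is present).
Step 3: locate the error. For a single error e at position i, S_ℓ = v_i·e·α_i^ℓ, so α_err = S_1/S_0.
  S_0^{−1} = 1^{−1} = 1 (mod 11), so α_err = 4·1 = 4 ≡ 4 = α_1. Error position i = 1.
  Consistency check: S_2/S_1 = 5·3 = 15 ≡ 4 = α_err ✓ (single-error assumption holds).
Step 4: error magnitude e = S_0/v_1 = S_0·∏_{j≠1}(α_1 − α_j) = 1·9 = 9 ≡ 9 (mod 11).
Step 5: correct position 1: c_1 = r_1 − e = 9 − 9 ≡ 0 (mod 11). Hence c = [0, 6, 7, 3, 5].
  Check: interpolating c through the α_i gives m(x) = 10 + 3·x (degree < 2) with m(α_i) = c_i for every i, so c is indeed a codeword.


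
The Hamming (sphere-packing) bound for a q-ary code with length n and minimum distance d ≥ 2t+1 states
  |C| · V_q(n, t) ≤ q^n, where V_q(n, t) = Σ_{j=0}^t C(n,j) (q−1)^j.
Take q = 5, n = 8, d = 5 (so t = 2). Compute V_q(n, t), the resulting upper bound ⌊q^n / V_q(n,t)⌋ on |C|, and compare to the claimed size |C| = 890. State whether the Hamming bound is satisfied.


V_q(n, t) = 481, q^n = 390625, Hamming bound = 812, |C| = 890 > bound (violated).

Step 1: Compute V_q(n, t) = Σ_{j=0}^2 C(n, j) (q−1)^j.
  j = 0: C(8,0)·(4)^0 = 1·1 = 1.
  j = 1: C(8,1)·(4)^1 = 8·4 = 32.
  j = 2: C(8,2)·(4)^2 = 28·16 = 448.
  V_q(n, t) = 1 + 32 + 448 = 481.
Step 2: q^n = 5^8 = 390625.
Step 3: Hamming bound ⌊q^n / V_q(n,t)⌋ = ⌊390625/481⌋ = 812.
Step 4: Compare |C| = 890 to 812: violated.
The claimed |C| lies above the Hamming bound, so no 5-ary code of length 8 with d ≥ 5 can have 890 codewords.


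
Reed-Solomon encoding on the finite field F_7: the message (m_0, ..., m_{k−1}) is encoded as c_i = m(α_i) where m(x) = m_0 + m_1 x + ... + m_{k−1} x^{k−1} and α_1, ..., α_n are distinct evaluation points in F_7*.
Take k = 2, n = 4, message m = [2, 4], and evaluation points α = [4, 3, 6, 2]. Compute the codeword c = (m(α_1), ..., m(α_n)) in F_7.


c = [4, 0, 5, 3]

Message polynomial: m(x) = 2 + 4·x (mod 7).
For each evaluation point α_i, compute m(α_i) mod 7:
  α_1 = 4: Horner steps 4 → 4, so m(4) = 4.
  α_2 = 3: Horner steps 4 → 0, so m(3) = 0.
  α_3 = 6: Horner steps 4 → 5, so m(6) = 5.
  α_4 = 2: Horner steps 4 → 3, so m(2) = 3.
Codeword c = [4, 0, 5, 3] ∈ F_7^4.


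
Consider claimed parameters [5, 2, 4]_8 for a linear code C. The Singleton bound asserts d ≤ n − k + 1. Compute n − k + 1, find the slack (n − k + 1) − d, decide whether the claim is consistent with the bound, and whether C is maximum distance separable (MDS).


Singleton RHS = n − k + 1 = 4, slack = 0, bound satisfied, MDS.

Singleton bound: d ≤ n − k + 1.
Here n = 5, k = 2, so n − k + 1 = 4.
Given d = 4, check d ≤ 4: YES.
Slack = (n − k + 1) − d = 0.
The code is MDS (slack = 0).
Description: the claimed parameters are [5, 2, 4]_8; such a code would be MDS (meets Singleton bound).


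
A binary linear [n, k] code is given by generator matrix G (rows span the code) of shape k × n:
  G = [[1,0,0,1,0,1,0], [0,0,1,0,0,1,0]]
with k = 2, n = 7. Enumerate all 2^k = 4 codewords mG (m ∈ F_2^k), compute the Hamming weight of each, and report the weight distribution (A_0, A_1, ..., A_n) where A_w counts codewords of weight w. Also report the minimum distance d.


Weight distribution: A_0 = 1, A_2 = 1, A_3 = 2. Minimum distance d = 2.

Enumerate all 2^2 = 4 messages m ∈ F_2^2.
For each, compute codeword c = mG in F_2^7, then tally its weight.
  m = 00 → c = 0000000, weight = 0.
  m = 10 → c = 1001010, weight = 3.
  m = 01 → c = 0010010, weight = 2.
  m = 11 → c = 1011000, weight = 3.
Tally weights:
  weight 0: 1 codewords.
  weight 2: 1 codewords.
  weight 3: 2 codewords.
Minimum distance d = smallest w > 0 with A_w > 0 = 2.
Sanity: Σ A_w = 4 = 2^2 = 4 ✓.


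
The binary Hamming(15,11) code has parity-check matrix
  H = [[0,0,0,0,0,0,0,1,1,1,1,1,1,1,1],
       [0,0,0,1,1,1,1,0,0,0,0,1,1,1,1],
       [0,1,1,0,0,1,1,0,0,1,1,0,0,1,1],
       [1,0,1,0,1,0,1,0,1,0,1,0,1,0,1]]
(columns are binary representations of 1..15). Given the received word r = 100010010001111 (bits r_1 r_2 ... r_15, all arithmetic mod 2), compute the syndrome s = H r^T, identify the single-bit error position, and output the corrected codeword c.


s = (1, 1, 0, 0)^T, error position = 12, corrected codeword c = 100010010000111

Compute s = H r^T mod 2 one row at a time:
  s_1 = 1 + 0 + 0 + 0 + 1 + 1 + 1 + 1 = 5 ≡ 1 (mod 2).
  s_2 = 0 + 1 + 0 + 0 + 1 + 1 + 1 + 1 = 5 ≡ 1 (mod 2).
  s_3 = 0 + 0 + 0 + 0 + 0 + 0 + 1 + 1 = 2 ≡ 0 (mod 2).
  s_4 = 1 + 0 + 1 + 0 + 0 + 0 + 1 + 1 = 4 ≡ 0 (mod 2).
s = (1, 1, 0, 0)^T — this equals column 12 of H (binary 1100), so error is at position 12.
Correct: flip bit 12 of r = 100010010001111 to get c = 100010010000111.


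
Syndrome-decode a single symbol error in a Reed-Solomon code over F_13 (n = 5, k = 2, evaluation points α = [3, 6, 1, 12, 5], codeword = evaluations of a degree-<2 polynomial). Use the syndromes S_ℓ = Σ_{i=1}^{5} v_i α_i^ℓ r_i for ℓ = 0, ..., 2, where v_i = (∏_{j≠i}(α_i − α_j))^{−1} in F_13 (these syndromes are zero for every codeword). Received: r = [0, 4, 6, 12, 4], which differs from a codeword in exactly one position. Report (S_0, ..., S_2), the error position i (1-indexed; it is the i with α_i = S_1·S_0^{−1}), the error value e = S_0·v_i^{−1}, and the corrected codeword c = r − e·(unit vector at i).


S = (9, 6, 4), error at position 5, error magnitude e = 10, c = [0, 4, 6, 12, 7].

Step 1: column multipliers v_i = (∏_{j≠i}(α_i − α_j))^{−1} mod 13.
  i = 1 (α = 3): (3−6)(3−1)(3−12)(3−5) = (−3)·2·(−9)·(−2) = −108 ≡ 9, so v_1 = 9^{−1} = 3 (mod 13).
  i = 2 (α = 6): (6−3)(6−1)(6−12)(6−5) = 3·5·(−6)·1 = −90 ≡ 1, so v_2 = 1^{−1} = 1 (mod 13).
  i = 3 (α = 1): (1−3)(1−6)(1−12)(1−5) = (−2)·(−5)·(−11)·(−4) = 440 ≡ 11, so v_3 = 11^{−1} = 6 (mod 13).
  i = 4 (α = 12): (12−3)(12−6)(12−1)(12−5) = 9·6·11·7 = 4158 ≡ 11, so v_4 = 11^{−1} = 6 (mod 13).
  i = 5 (α = 5): (5−3)(5−6)(5−1)(5−12) = 2·(−1)·4·(−7) = 56 ≡ 4, so v_5 = 4^{−1} = 10 (mod 13).
  v = [3, 1, 6, 6, 10].
Step 2: syndromes of r = [0, 4, 6, 12, 4] (all sums mod 13).
  S_0 = Σ v_i r_i = 3·0 + 1·4 + 6·6 + 6·12 + 10·4 = 152 ≡ 9.
  S_1 = Σ v_i α_i r_i = 3·3·0 + 1·6·4 + 6·1·6 + 6·12·12 + 10·5·4 = 1124 ≡ 6.
  α_i^2 mod 13 = [9, 10, 1, 1, 12].
  S_2 = Σ v_i α_i^2 r_i = 3·9·0 + 1·10·4 + 6·1·6 + 6·1·12 + 10·12·4 = 628 ≡ 4.
  S = (9, 6, 4) ≠ 0, so r is not a codeword (an error is present).
Step 3: locate the error. For a single error e at position i, S_ℓ = v_i·e·α_i^ℓ, so α_err = S_1/S_0.
  S_0^{−1} = 9^{−1} = 3 (mod 13), so α_err = 6·3 = 18 ≡ 5 = α_5. Error position i = 5.
  Consistency check: S_2/S_1 = 4·11 = 44 ≡ 5 = α_err ✓ (single-error assumption holds).
Step 4: error magnitude e = S_0/v_5 = S_0·∏_{j≠5}(α_5 − α_j) = 9·4 = 36 ≡ 10 (mod 13).
Step 5: correct position 5: c_5 = r_5 − e = 4 − 10 ≡ 7 (mod 13). Hence c = [0, 4, 6, 12, 7].
  Check: interpolating c through the α_i gives m(x) = 9 + 10·x (degree < 2) with m(α_i) = c_i for every i, so c is indeed a codeword.


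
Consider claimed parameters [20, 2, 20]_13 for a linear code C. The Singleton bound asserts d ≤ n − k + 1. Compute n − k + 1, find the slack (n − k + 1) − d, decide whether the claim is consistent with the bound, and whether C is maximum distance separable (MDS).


Singleton RHS = n − k + 1 = 19, slack = -1, bound violated (no such code; not MDS).

Singleton bound: d ≤ n − k + 1.
Here n = 20, k = 2, so n − k + 1 = 19.
Given d = 20, check d ≤ 19: NO.
Slack = (n − k + 1) − d = -1.
The slack is negative: d = 20 exceeds n − k + 1 = 19 by 1, so the Singleton bound is violated and no linear [20, 2, 20]_13 code can exist. In particular it is not MDS (MDS requires d = n − k + 1 exactly).
Description: the claimed parameters are [20, 2, 20]_13; such a code would be impossible (violates the Singleton bound).


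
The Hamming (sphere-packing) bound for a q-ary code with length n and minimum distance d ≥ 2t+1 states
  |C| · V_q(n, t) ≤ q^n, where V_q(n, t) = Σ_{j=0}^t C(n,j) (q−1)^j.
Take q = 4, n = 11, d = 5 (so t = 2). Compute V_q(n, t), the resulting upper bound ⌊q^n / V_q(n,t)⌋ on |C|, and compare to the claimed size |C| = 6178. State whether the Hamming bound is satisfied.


V_q(n, t) = 529, q^n = 4194304, Hamming bound = 7928, |C| = 6178 ≤ bound (satisfied).

Step 1: Compute V_q(n, t) = Σ_{j=0}^2 C(n, j) (q−1)^j.
  j = 0: C(11,0)·(3)^0 = 1·1 = 1.
  j = 1: C(11,1)·(3)^1 = 11·3 = 33.
  j = 2: C(11,2)·(3)^2 = 55·9 = 495.
  V_q(n, t) = 1 + 33 + 495 = 529.
Step 2: q^n = 4^11 = 4194304.
Step 3: Hamming bound ⌊q^n / V_q(n,t)⌋ = ⌊4194304/529⌋ = 7928.
Step 4: Compare |C| = 6178 to 7928: satisfied.
The claimed |C| lies below the Hamming bound.


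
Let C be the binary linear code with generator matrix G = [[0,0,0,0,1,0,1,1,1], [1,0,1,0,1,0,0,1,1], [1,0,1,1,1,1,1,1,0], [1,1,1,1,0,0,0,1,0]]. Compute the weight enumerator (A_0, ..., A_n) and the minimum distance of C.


Weight distribution: A_0 = 1, A_3 = 1, A_4 = 7, A_5 = 4, A_7 = 3. Minimum distance d = 3.

Enumerate all 2^4 = 16 messages m ∈ F_2^4.
For each, compute codeword c = mG in F_2^9, then tally its weight.
  m = 0000 → c = 000000000, weight = 0.
  m = 1000 → c = 000010111, weight = 4.
  m = 0100 → c = 101010011, weight = 5.
  m = 1100 → c = 101000100, weight = 3.
  m = 0010 → c = 101111110, weight = 7.
  m = 1010 → c = 101101001, weight = 5.
  m = 0110 → c = 000101101, weight = 4.
  m = 1110 → c = 000111010, weight = 4.
  m = 0001 → c = 111100010, weight = 5.
  m = 1001 → c = 111110101, weight = 7.
  m = 0101 → c = 010110001, weight = 4.
  m = 1101 → c = 010100110, weight = 4.
  m = 0011 → c = 010011100, weight = 4.
  m = 1011 → c = 010001011, weight = 4.
  m = 0111 → c = 111001111, weight = 7.
  m = 1111 → c = 111011000, weight = 5.
Tally weights:
  weight 0: 1 codewords.
  weight 3: 1 codewords.
  weight 4: 7 codewords.
  weight 5: 4 codewords.
  weight 7: 3 codewords.
Minimum distance d = smallest w > 0 with A_w > 0 = 3.
Sanity: Σ A_w = 16 = 2^4 = 16 ✓.


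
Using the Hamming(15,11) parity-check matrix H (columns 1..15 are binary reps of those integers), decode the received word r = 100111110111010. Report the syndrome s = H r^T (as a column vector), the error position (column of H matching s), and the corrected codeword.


s = (1, 0, 1, 0)^T, error position = 10, corrected codeword c = 100111110011010

Compute s = H r^T mod 2 one row at a time:
  s_1 = 1 + 0 + 1 + 1 + 1 + 0 + 1 + 0 = 5 ≡ 1 (mod 2).
  s_2 = 1 + 1 + 1 + 1 + 1 + 0 + 1 + 0 = 6 ≡ 0 (mod 2).
  s_3 = 0 + 0 + 1 + 1 + 1 + 1 + 1 + 0 = 5 ≡ 1 (mod 2).
  s_4 = 1 + 0 + 1 + 1 + 0 + 1 + 0 + 0 = 4 ≡ 0 (mod 2).
s = (1, 0, 1, 0)^T — this equals column 10 of H (binary 1010), so error is at position 10.
Correct: flip bit 10 of r = 100111110111010 to get c = 100111110011010.


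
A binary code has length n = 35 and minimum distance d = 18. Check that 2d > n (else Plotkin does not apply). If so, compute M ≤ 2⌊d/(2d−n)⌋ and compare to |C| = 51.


Plotkin bound M ≤ 36; given |C| = 51 > bound (violated).

Check applicability: 2d = 36, n = 35.
2d − n = 1 > 0, so Plotkin applies.
Compute d/(2d−n) = 18/1 ≈ 18.0000.
⌊d/(2d−n)⌋ = 18.
Plotkin bound: M ≤ 2·18 = 36.
Given |C| = 51, check: VIOLATED.
This |C| is above the Plotkin bound, so no binary code with n = 35, d = 18 and 51 codewords exists.


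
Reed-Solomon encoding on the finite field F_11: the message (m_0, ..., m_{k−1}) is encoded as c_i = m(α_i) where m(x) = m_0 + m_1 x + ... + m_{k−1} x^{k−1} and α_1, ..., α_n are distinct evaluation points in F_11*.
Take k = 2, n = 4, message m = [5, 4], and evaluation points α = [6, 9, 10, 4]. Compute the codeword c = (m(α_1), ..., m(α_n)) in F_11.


c = [7, 8, 1, 10]

Message polynomial: m(x) = 5 + 4·x (mod 11).
For each evaluation point α_i, compute m(α_i) mod 11:
  α_1 = 6: Horner steps 4 → 7, so m(6) = 7.
  α_2 = 9: Horner steps 4 → 8, so m(9) = 8.
  α_3 = 10: Horner steps 4 → 1, so m(10) = 1.
  α_4 = 4: Horner steps 4 → 10, so m(4) = 10.
Codeword c = [7, 8, 1, 10] ∈ F_11^4.


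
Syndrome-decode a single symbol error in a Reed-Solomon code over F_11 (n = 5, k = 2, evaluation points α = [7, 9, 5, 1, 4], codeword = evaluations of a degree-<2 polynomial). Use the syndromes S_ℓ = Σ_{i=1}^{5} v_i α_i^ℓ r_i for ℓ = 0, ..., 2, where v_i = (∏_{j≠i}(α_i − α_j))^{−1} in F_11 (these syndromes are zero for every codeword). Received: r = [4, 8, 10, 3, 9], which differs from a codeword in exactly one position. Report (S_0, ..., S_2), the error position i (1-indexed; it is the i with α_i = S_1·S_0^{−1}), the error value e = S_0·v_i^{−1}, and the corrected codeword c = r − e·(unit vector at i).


S = (1, 5, 3), error at position 3, error magnitude e = 10, c = [4, 8, 0, 3, 9].

Step 1: column multipliers v_i = (∏_{j≠i}(α_i − α_j))^{−1} mod 11.
  i = 1 (α = 7): (7−9)(7−5)(7−1)(7−4) = (−2)·2·6·3 = −72 ≡ 5, so v_1 = 5^{−1} = 9 (mod 11).
  i = 2 (α = 9): (9−7)(9−5)(9−1)(9−4) = 2·4·8·5 = 320 ≡ 1, so v_2 = 1^{−1} = 1 (mod 11).
  i = 3 (α = 5): (5−7)(5−9)(5−1)(5−4) = (−2)·(−4)·4·1 = 32 ≡ 10, so v_3 = 10^{−1} = 10 (mod 11).
  i = 4 (α = 1): (1−7)(1−9)(1−5)(1−4) = (−6)·(−8)·(−4)·(−3) = 576 ≡ 4, so v_4 = 4^{−1} = 3 (mod 11).
  i = 5 (α = 4): (4−7)(4−9)(4−5)(4−1) = (−3)·(−5)·(−1)·3 = −45 ≡ 10, so v_5 = 10^{−1} = 10 (mod 11).
  v = [9, 1, 10, 3, 10].
Step 2: syndromes of r = [4, 8, 10, 3, 9] (all sums mod 11).
  S_0 = Σ v_i r_i = 9·4 + 1·8 + 10·10 + 3·3 + 10·9 = 243 ≡ 1.
  S_1 = Σ v_i α_i r_i = 9·7·4 + 1·9·8 + 10·5·10 + 3·1·3 + 10·4·9 = 1193 ≡ 5.
  α_i^2 mod 11 = [5, 4, 3, 1, 5].
  S_2 = Σ v_i α_i^2 r_i = 9·5·4 + 1·4·8 + 10·3·10 + 3·1·3 + 10·5·9 = 971 ≡ 3.
  S = (1, 5, 3) ≠ 0, so r is not a codeword (an error is present).
Step 3: locate the error. For a single error e at position i, S_ℓ = v_i·e·α_i^ℓ, so α_err = S_1/S_0.
  S_0^{−1} = 1^{−1} = 1 (mod 11), so α_err = 5·1 = 5 ≡ 5 = α_3. Error position i = 3.
  Consistency check: S_2/S_1 = 3·9 = 27 ≡ 5 = α_err ✓ (single-error assumption holds).
Step 4: error magnitude e = S_0/v_3 = S_0·∏_{j≠3}(α_3 − α_j) = 1·10 = 10 ≡ 10 (mod 11).
Step 5: correct position 3: c_3 = r_3 − e = 10 − 10 ≡ 0 (mod 11). Hence c = [4, 8, 0, 3, 9].
  Check: interpolating c through the α_i gives m(x) = 1 + 2·x (degree < 2) with m(α_i) = c_i for every i, so c is indeed a codeword.


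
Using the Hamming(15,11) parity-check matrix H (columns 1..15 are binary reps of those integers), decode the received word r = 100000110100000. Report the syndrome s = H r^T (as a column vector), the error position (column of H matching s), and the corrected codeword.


s = (0, 1, 0, 0)^T, error position = 4, corrected codeword c = 100100110100000

Compute s = H r^T mod 2 one row at a time:
  s_1 = 1 + 0 + 1 + 0 + 0 + 0 + 0 + 0 = 2 ≡ 0 (mod 2).
  s_2 = 0 + 0 + 0 + 1 + 0 + 0 + 0 + 0 = 1 ≡ 1 (mod 2).
  s_3 = 0 + 0 + 0 + 1 + 1 + 0 + 0 + 0 = 2 ≡ 0 (mod 2).
  s_4 = 1 + 0 + 0 + 1 + 0 + 0 + 0 + 0 = 2 ≡ 0 (mod 2).
s = (0, 1, 0, 0)^T — this equals column 4 of H (binary 0100), so error is at position 4.
Correct: flip bit 4 of r = 100000110100000 to get c = 100100110100000.


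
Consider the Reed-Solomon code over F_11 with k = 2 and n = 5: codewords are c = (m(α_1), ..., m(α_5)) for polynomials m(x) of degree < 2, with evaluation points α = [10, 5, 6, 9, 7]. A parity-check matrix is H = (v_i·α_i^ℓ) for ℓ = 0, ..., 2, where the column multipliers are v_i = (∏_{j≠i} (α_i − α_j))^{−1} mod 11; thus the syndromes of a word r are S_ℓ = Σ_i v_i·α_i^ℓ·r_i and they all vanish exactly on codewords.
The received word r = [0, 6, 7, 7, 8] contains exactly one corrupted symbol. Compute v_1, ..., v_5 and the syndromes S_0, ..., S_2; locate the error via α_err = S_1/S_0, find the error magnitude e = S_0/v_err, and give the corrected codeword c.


S = (7, 8, 6), error at position 4, error magnitude e = 8, c = [0, 6, 7, 10, 8].

Step 1: column multipliers v_i = (∏_{j≠i}(α_i − α_j))^{−1} mod 11.
  i = 1 (α = 10): (10−5)(10−6)(10−9)(10−7) = 5·4·1·3 = 60 ≡ 5, so v_1 = 5^{−1} = 9 (mod 11).
  i = 2 (α = 5): (5−10)(5−6)(5−9)(5−7) = (−5)·(−1)·(−4)·(−2) = 40 ≡ 7, so v_2 = 7^{−1} = 8 (mod 11).
  i = 3 (α = 6): (6−10)(6−5)(6−9)(6−7) = (−4)·1·(−3)·(−1) = −12 ≡ 10, so v_3 = 10^{−1} = 10 (mod 11).
  i = 4 (α = 9): (9−10)(9−5)(9−6)(9−7) = (−1)·4·3·2 = −24 ≡ 9, so v_4 = 9^{−1} = 5 (mod 11).
  i = 5 (α = 7): (7−10)(7−5)(7−6)(7−9) = (−3)·2·1·(−2) = 12 ≡ 1, so v_5 = 1^{−1} = 1 (mod 11).
  v = [9, 8, 10, 5, 1].
Step 2: syndromes of r = [0, 6, 7, 7, 8] (all sums mod 11).
  S_0 = Σ v_i r_i = 9·0 + 8·6 + 10·7 + 5·7 + 1·8 = 161 ≡ 7.
  S_1 = Σ v_i α_i r_i = 9·10·0 + 8·5·6 + 10·6·7 + 5·9·7 + 1·7·8 = 1031 ≡ 8.
  α_i^2 mod 11 = [1, 3, 3, 4, 5].
  S_2 = Σ v_i α_i^2 r_i = 9·1·0 + 8·3·6 + 10·3·7 + 5·4·7 + 1·5·8 = 534 ≡ 6.
  S = (7, 8, 6) ≠ 0, so r is not a codeword (an error is present).
Step 3: locate the error. For a single error e at position i, S_ℓ = v_i·e·α_i^ℓ, so α_err = S_1/S_0.
  S_0^{−1} = 7^{−1} = 8 (mod 11), so α_err = 8·8 = 64 ≡ 9 = α_4. Error position i = 4.
  Consistency check: S_2/S_1 = 6·7 = 42 ≡ 9 = α_err ✓ (single-error assumption holds).
Step 4: error magnitude e = S_0/v_4 = S_0·∏_{j≠4}(α_4 − α_j) = 7·9 = 63 ≡ 8 (mod 11).
Step 5: correct position 4: c_4 = r_4 − e = 7 − 8 ≡ 10 (mod 11). Hence c = [0, 6, 7, 10, 8].
  Check: interpolating c through the α_i gives m(x) = 1 + 1·x (degree < 2) with m(α_i) = c_i for every i, so c is indeed a codeword.


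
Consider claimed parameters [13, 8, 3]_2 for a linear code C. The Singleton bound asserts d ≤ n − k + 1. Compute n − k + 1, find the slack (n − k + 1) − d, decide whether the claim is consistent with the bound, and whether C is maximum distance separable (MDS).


Singleton RHS = n − k + 1 = 6, slack = 3, bound satisfied, not MDS.

Singleton bound: d ≤ n − k + 1.
Here n = 13, k = 8, so n − k + 1 = 6.
Given d = 3, check d ≤ 6: YES.
Slack = (n − k + 1) − d = 3.
The code is NOT MDS (slack = 3 > 0).
Description: the claimed parameters are [13, 8, 3]_2; such a code would be non-MDS.


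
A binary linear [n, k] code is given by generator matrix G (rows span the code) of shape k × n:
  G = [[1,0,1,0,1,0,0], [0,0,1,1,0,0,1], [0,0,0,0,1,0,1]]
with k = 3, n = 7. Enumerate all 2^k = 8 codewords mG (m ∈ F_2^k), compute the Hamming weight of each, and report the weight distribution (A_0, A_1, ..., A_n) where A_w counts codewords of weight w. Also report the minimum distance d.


Weight distribution: A_0 = 1, A_2 = 2, A_3 = 4, A_4 = 1. Minimum distance d = 2.

Enumerate all 2^3 = 8 messages m ∈ F_2^3.
For each, compute codeword c = mG in F_2^7, then tally its weight.
  m = 000 → c = 0000000, weight = 0.
  m = 100 → c = 1010100, weight = 3.
  m = 010 → c = 0011001, weight = 3.
  m = 110 → c = 1001101, weight = 4.
  m = 001 → c = 0000101, weight = 2.
  m = 101 → c = 1010001, weight = 3.
  m = 011 → c = 0011100, weight = 3.
  m = 111 → c = 1001000, weight = 2.
Tally weights:
  weight 0: 1 codewords.
  weight 2: 2 codewords.
  weight 3: 4 codewords.
  weight 4: 1 codewords.
Minimum distance d = smallest w > 0 with A_w > 0 = 2.
Sanity: Σ A_w = 8 = 2^3 = 8 ✓.


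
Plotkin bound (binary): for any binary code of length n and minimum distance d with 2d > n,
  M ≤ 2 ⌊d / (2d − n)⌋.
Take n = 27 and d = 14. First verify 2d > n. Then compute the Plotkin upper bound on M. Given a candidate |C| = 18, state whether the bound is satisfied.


Plotkin bound M ≤ 28; given |C| = 18 ≤ bound (satisfied).

Check applicability: 2d = 28, n = 27.
2d − n = 1 > 0, so Plotkin applies.
Compute d/(2d−n) = 14/1 ≈ 14.0000.
⌊d/(2d−n)⌋ = 14.
Plotkin bound: M ≤ 2·14 = 28.
Given |C| = 18, check: satisfied.
This |C| is below the Plotkin bound.


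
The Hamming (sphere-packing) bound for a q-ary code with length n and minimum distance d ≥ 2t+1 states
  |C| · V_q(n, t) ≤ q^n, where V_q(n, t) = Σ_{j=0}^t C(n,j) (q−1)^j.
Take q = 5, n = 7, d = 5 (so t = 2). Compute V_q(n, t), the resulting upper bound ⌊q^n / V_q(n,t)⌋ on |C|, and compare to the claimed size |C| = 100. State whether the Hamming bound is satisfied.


V_q(n, t) = 365, q^n = 78125, Hamming bound = 214, |C| = 100 ≤ bound (satisfied).

Step 1: Compute V_q(n, t) = Σ_{j=0}^2 C(n, j) (q−1)^j.
  j = 0: C(7,0)·(4)^0 = 1·1 = 1.
  j = 1: C(7,1)·(4)^1 = 7·4 = 28.
  j = 2: C(7,2)·(4)^2 = 21·16 = 336.
  V_q(n, t) = 1 + 28 + 336 = 365.
Step 2: q^n = 5^7 = 78125.
Step 3: Hamming bound ⌊q^n / V_q(n,t)⌋ = ⌊78125/365⌋ = 214.
Step 4: Compare |C| = 100 to 214: satisfied.
The claimed |C| lies below the Hamming bound.


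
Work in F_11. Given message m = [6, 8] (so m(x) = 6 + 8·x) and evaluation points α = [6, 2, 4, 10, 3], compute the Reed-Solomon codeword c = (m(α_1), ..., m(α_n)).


c = [10, 0, 5, 9, 8]

Message polynomial: m(x) = 6 + 8·x (mod 11).
For each evaluation point α_i, compute m(α_i) mod 11:
  α_1 = 6: Horner steps 8 → 10, so m(6) = 10.
  α_2 = 2: Horner steps 8 → 0, so m(2) = 0.
  α_3 = 4: Horner steps 8 → 5, so m(4) = 5.
  α_4 = 10: Horner steps 8 → 9, so m(10) = 9.
  α_5 = 3: Horner steps 8 → 8, so m(3) = 8.
Codeword c = [10, 0, 5, 9, 8] ∈ F_11^5.


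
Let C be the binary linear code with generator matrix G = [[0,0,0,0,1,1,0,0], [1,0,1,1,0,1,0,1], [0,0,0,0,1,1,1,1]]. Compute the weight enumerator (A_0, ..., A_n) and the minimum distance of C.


Weight distribution: A_0 = 1, A_2 = 2, A_4 = 1, A_5 = 4. Minimum distance d = 2.

Enumerate all 2^3 = 8 messages m ∈ F_2^3.
For each, compute codeword c = mG in F_2^8, then tally its weight.
  m = 000 → c = 00000000, weight = 0.
  m = 100 → c = 00001100, weight = 2.
  m = 010 → c = 10110101, weight = 5.
  m = 110 → c = 10111001, weight = 5.
  m = 001 → c = 00001111, weight = 4.
  m = 101 → c = 00000011, weight = 2.
  m = 011 → c = 10111010, weight = 5.
  m = 111 → c = 10110110, weight = 5.
Tally weights:
  weight 0: 1 codewords.
  weight 2: 2 codewords.
  weight 4: 1 codewords.
  weight 5: 4 codewords.
Minimum distance d = smallest w > 0 with A_w > 0 = 2.
Sanity: Σ A_w = 8 = 2^3 = 8 ✓.


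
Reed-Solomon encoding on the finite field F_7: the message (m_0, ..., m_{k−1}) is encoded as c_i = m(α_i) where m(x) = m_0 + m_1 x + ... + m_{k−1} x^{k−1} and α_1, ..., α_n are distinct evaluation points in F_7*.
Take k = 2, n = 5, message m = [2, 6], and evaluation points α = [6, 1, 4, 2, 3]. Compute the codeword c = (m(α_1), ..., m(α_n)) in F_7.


c = [3, 1, 5, 0, 6]

Message polynomial: m(x) = 2 + 6·x (mod 7).
For each evaluation point α_i, compute m(α_i) mod 7:
  α_1 = 6: Horner steps 6 → 3, so m(6) = 3.
  α_2 = 1: Horner steps 6 → 1, so m(1) = 1.
  α_3 = 4: Horner steps 6 → 5, so m(4) = 5.
  α_4 = 2: Horner steps 6 → 0, so m(2) = 0.
  α_5 = 3: Horner steps 6 → 6, so m(3) = 6.
Codeword c = [3, 1, 5, 0, 6] ∈ F_7^5.


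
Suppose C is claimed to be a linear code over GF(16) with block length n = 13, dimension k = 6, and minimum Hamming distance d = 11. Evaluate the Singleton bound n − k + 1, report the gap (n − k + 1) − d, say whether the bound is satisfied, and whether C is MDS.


Singleton RHS = n − k + 1 = 8, slack = -3, bound violated (no such code; not MDS).

Singleton bound: d ≤ n − k + 1.
Here n = 13, k = 6, so n − k + 1 = 8.
Given d = 11, check d ≤ 8: NO.
Slack = (n − k + 1) − d = -3.
The slack is negative: d = 11 exceeds n − k + 1 = 8 by 3, so the Singleton bound is violated and no linear [13, 6, 11]_16 code can exist. In particular it is not MDS (MDS requires d = n − k + 1 exactly).
Description: the claimed parameters are [13, 6, 11]_16; such a code would be impossible (violates the Singleton bound).


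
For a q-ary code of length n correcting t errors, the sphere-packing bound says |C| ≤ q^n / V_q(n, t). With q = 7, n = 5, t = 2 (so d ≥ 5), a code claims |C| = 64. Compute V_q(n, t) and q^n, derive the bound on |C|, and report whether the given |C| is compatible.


V_q(n, t) = 391, q^n = 16807, Hamming bound = 42, |C| = 64 > bound (violated).

Step 1: Compute V_q(n, t) = Σ_{j=0}^2 C(n, j) (q−1)^j.
  j = 0: C(5,0)·(6)^0 = 1·1 = 1.
  j = 1: C(5,1)·(6)^1 = 5·6 = 30.
  j = 2: C(5,2)·(6)^2 = 10·36 = 360.
  V_q(n, t) = 1 + 30 + 360 = 391.
Step 2: q^n = 7^5 = 16807.
Step 3: Hamming bound ⌊q^n / V_q(n,t)⌋ = ⌊16807/391⌋ = 42.
Step 4: Compare |C| = 64 to 42: violated.
The claimed |C| lies above the Hamming bound, so no 7-ary code of length 5 with d ≥ 5 can have 64 codewords.


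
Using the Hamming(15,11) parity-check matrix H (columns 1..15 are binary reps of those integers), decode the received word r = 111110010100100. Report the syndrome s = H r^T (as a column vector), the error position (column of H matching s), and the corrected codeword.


s = (1, 1, 1, 0)^T, error position = 14, corrected codeword c = 111110010100110

Compute s = H r^T mod 2 one row at a time:
  s_1 = 1 + 0 + 1 + 0 + 0 + 1 + 0 + 0 = 3 ≡ 1 (mod 2).
  s_2 = 1 + 1 + 0 + 0 + 0 + 1 + 0 + 0 = 3 ≡ 1 (mod 2).
  s_3 = 1 + 1 + 0 + 0 + 1 + 0 + 0 + 0 = 3 ≡ 1 (mod 2).
  s_4 = 1 + 1 + 1 + 0 + 0 + 0 + 1 + 0 = 4 ≡ 0 (mod 2).
s = (1, 1, 1, 0)^T — this equals column 14 of H (binary 1110), so error is at position 14.
Correct: flip bit 14 of r = 111110010100100 to get c = 111110010100110.


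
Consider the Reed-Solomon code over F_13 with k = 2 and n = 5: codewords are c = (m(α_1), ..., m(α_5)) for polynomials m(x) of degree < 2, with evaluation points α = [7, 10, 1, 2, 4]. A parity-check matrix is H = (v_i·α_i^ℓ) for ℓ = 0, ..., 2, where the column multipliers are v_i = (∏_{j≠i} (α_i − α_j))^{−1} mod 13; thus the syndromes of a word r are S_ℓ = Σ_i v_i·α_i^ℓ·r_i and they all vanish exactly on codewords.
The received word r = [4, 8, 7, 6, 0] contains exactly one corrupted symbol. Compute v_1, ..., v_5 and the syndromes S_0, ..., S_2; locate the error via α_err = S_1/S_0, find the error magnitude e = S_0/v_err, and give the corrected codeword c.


S = (4, 4, 4), error at position 3, error magnitude e = 11, c = [4, 8, 9, 6, 0].

Step 1: column multipliers v_i = (∏_{j≠i}(α_i − α_j))^{−1} mod 13.
  i = 1 (α = 7): (7−10)(7−1)(7−2)(7−4) = (−3)·6·5·3 = −270 ≡ 3, so v_1 = 3^{−1} = 9 (mod 13).
  i = 2 (α = 10): (10−7)(10−1)(10−2)(10−4) = 3·9·8·6 = 1296 ≡ 9, so v_2 = 9^{−1} = 3 (mod 13).
  i = 3 (α = 1): (1−7)(1−10)(1−2)(1−4) = (−6)·(−9)·(−1)·(−3) = 162 ≡ 6, so v_3 = 6^{−1} = 11 (mod 13).
  i = 4 (α = 2): (2−7)(2−10)(2−1)(2−4) = (−5)·(−8)·1·(−2) = −80 ≡ 11, so v_4 = 11^{−1} = 6 (mod 13).
  i = 5 (α = 4): (4−7)(4−10)(4−1)(4−2) = (−3)·(−6)·3·2 = 108 ≡ 4, so v_5 = 4^{−1} = 10 (mod 13).
  v = [9, 3, 11, 6, 10].
Step 2: syndromes of r = [4, 8, 7, 6, 0] (all sums mod 13).
  S_0 = Σ v_i r_i = 9·4 + 3·8 + 11·7 + 6·6 + 10·0 = 173 ≡ 4.
  S_1 = Σ v_i α_i r_i = 9·7·4 + 3·10·8 + 11·1·7 + 6·2·6 + 10·4·0 = 641 ≡ 4.
  α_i^2 mod 13 = [10, 9, 1, 4, 3].
  S_2 = Σ v_i α_i^2 r_i = 9·10·4 + 3·9·8 + 11·1·7 + 6·4·6 + 10·3·0 = 797 ≡ 4.
  S = (4, 4, 4) ≠ 0, so r is not a codeword (an error is present).
Step 3: locate the error. For a single error e at position i, S_ℓ = v_i·e·α_i^ℓ, so α_err = S_1/S_0.
  S_0^{−1} = 4^{−1} = 10 (mod 13), so α_err = 4·10 = 40 ≡ 1 = α_3. Error position i = 3.
  Consistency check: S_2/S_1 = 4·10 = 40 ≡ 1 = α_err ✓ (single-error assumption holds).
Step 4: error magnitude e = S_0/v_3 = S_0·∏_{j≠3}(α_3 − α_j) = 4·6 = 24 ≡ 11 (mod 13).
Step 5: correct position 3: c_3 = r_3 − e = 7 − 11 ≡ 9 (mod 13). Hence c = [4, 8, 9, 6, 0].
  Check: interpolating c through the α_i gives m(x) = 12 + 10·x (degree < 2) with m(α_i) = c_i for every i, so c is indeed a codeword.
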